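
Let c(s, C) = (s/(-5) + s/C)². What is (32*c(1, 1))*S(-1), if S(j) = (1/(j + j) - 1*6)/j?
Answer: 3328/25 ≈ 133.12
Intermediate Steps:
c(s, C) = (-s/5 + s/C)² (c(s, C) = (s*(-⅕) + s/C)² = (-s/5 + s/C)²)
S(j) = (-6 + 1/(2*j))/j (S(j) = (1/(2*j) - 6)/j = (-6 + 1/(2*j))/j)
(32*c(1, 1))*S(-1) = (32*((1/25)*1²*(-5 + 1)²/1²))*((½)*(1 - 12*(-1))/(-1)²) = (32*((1/25)*1*1*(-4)²))*((½)*1*(1 + 12)) = (32*((1/25)*1*1*16))*((½)*1*13) = (32*(16/25))*(13/2) = (512/25)*(13/2) = 3328/25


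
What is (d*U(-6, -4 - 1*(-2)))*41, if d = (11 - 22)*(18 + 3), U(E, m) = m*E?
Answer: -113652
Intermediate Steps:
U(E, m) = E*m
d = -231 (d = -11*21 = -231)
(d*U(-6, -4 - 1*(-2)))*41 = -(-1386)*(-4 - 1*(-2))*41 = -(-1386)*(-4 + 2)*41 = -(-1386)*(-2)*41 = -231*12*41 = -2772*41 = -113652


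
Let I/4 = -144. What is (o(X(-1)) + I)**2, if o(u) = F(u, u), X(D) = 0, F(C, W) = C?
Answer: 331776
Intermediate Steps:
o(u) = u
I = -576 (I = 4*(-144) = -576)
(o(X(-1)) + I)**2 = (0 - 576)**2 = (-576)**2 = 331776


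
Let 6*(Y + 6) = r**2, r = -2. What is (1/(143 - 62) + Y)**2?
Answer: 185761/6561 ≈ 28.313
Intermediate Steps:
Y = -16/3 (Y = -6 + (1/6)*(-2)**2 = -6 + (1/6)*4 = -6 + 2/3 = -16/3 ≈ -5.3333)
(1/(143 - 62) + Y)**2 = (1/(143 - 62) - 16/3)**2 = (1/81 - 16/3)**2 = (-431/81)**2 = 185761/6561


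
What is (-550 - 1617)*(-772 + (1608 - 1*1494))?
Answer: 1425886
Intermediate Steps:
(-550 - 1617)*(-772 + (1608 - 1*1494)) = -2167*(-772 + (1608 - 1494)) = -2167*(-772 + 114) = -2167*(-658) = 1425886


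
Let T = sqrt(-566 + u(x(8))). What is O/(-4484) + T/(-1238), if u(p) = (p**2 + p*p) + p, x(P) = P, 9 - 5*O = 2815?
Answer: 1403/11210 - I*sqrt(430)/1238 ≈ 0.12516 - 0.01675*I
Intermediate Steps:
O = -2806/5 (O = 9/5 - 1/5*2815 = 9/5 - 563 = -2806/5 ≈ -561.20)
u(p) = p + 2*p**2 (u(p) = (p**2 + p**2) + p = 2*p**2 + p = p + 2*p**2)
T = I*sqrt(430) (T = sqrt(-566 + 8*(1 + 2*8)) = sqrt(-566 + 8*(1 + 16)) = sqrt(-566 + 8*17) = sqrt(-566 + 136) = sqrt(-430) = I*sqrt(430) ≈ 20.736*I)
O/(-4484) + T/(-1238) = -2806/5/(-4484) + (I*sqrt(430))/(-1238) = -2806/5*(-1/4484) + (I*sqrt(430))*(-1/1238) = 1403/11210 - I*sqrt(430)/1238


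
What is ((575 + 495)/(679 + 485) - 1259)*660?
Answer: -80542330/97 ≈ -8.3033e+5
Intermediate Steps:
((575 + 495)/(679 + 485) - 1259)*660 = (1070/1164 - 1259)*660 = (1070*(1/1164) - 1259)*660 = (535/582 - 1259)*660 = -732203/582*660 = -80542330/97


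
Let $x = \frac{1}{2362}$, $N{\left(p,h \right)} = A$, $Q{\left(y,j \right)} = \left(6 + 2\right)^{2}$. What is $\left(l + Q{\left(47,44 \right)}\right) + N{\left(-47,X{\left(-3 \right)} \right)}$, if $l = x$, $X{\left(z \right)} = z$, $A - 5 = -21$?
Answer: $\frac{113377}{2362} \approx 48.0$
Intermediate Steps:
$A = -16$ ($A = 5 - 21 = -16$)
$Q{\left(y,j \right)} = 64$ ($Q{\left(y,j \right)} = 8^{2} = 64$)
$N{\left(p,h \right)} = -16$
$x = \frac{1}{2362} \approx 0.00042337$
$l = \frac{1}{2362} \approx 0.00042337$
$\left(l + Q{\left(47,44 \right)}\right) + N{\left(-47,X{\left(-3 \right)} \right)} = \left(\frac{1}{2362} + 64\right) - 16 = \frac{151169}{2362} - 16 = \frac{113377}{2362}$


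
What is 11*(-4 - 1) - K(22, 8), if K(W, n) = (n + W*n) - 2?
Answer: -237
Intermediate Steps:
K(W, n) = -2 + n + W*n
11*(-4 - 1) - K(22, 8) = 11*(-4 - 1) - (-2 + 8 + 22*8) = 11*(-5) - (-2 + 8 + 176) = -55 - 1*182 = -55 - 182 = -237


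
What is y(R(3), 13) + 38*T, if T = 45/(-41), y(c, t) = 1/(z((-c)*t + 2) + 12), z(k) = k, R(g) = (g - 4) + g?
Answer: -20561/492 ≈ -41.791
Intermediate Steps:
R(g) = -4 + 2*g (R(g) = (-4 + g) + g = -4 + 2*g)
y(c, t) = 1/(14 - c*t) (y(c, t) = 1/(((-c)*t + 2) + 12) = 1/((-c*t + 2) + 12) = 1/((2 - c*t) + 12) = 1/(14 - c*t))
T = -45/41 (T = 45*(-1/41) = -45/41 ≈ -1.0976)
y(R(3), 13) + 38*T = -1/(-14 + (-4 + 2*3)*13) + 38*(-45/41) = -1/(-14 + (-4 + 6)*13) - 1710/41 = -1/(-14 + 2*13) - 1710/41 = -1/(-14 + 26) - 1710/41 = -1/12 - 1710/41 = -20561/492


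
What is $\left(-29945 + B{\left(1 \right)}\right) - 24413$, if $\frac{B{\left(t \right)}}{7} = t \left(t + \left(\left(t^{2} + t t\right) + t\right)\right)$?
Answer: $-54330$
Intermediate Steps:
$B{\left(t \right)} = 7 t \left(2 t + 2 t^{2}\right)$ ($B{\left(t \right)} = 7 t \left(t + \left(\left(t^{2} + t t\right) + t\right)\right) = 7 t \left(t + \left(\left(t^{2} + t^{2}\right) + t\right)\right) = 7 t \left(t + \left(2 t^{2} + t\right)\right) = 7 t \left(t + \left(t + 2 t^{2}\right)\right) = 7 t \left(2 t + 2 t^{2}\right)$)
$\left(-29945 + B{\left(1 \right)}\right) - 24413 = \left(-29945 + 14 \cdot 1^{2} \left(1 + 1\right)\right) - 24413 = \left(-29945 + 14 \cdot 1 \cdot 2\right) - 24413 = \left(-29945 + 28\right) - 24413 = -29917 - 24413 = -54330$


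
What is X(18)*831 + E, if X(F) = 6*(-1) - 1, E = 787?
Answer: -5030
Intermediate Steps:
X(F) = -7 (X(F) = -6 - 1 = -7)
X(18)*831 + E = -7*831 + 787 = -5817 + 787 = -5030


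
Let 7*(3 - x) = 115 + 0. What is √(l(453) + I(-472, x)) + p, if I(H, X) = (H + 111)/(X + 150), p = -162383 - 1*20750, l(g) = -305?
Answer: -183133 + I*√70291573/478 ≈ -1.8313e+5 + 17.54*I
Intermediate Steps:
p = -183133 (p = -162383 - 20750 = -183133)
x = -94/7 (x = 3 - (115 + 0)/7 = 3 - ⅐*115 = 3 - 115/7 = -94/7 ≈ -13.429)
I(H, X) = (111 + H)/(150 + X)
√(l(453) + I(-472, x)) + p = √(-305 + (111 - 472)/(150 - 94/7)) - 183133 = √(-305 - 361/(956/7)) - 183133 = √(-305 + (7/956)*(-361)) - 183133 = √(-305 - 2527/956) - 183133 = √(-294107/956) - 183133 = I*√70291573/478 - 183133 = -183133 + I*√70291573/478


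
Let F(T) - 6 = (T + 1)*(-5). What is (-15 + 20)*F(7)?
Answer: -170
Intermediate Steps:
F(T) = 1 - 5*T (F(T) = 6 + (T + 1)*(-5) = 6 + (1 + T)*(-5) = 6 + (-5 - 5*T) = 1 - 5*T)
(-15 + 20)*F(7) = (-15 + 20)*(1 - 5*7) = 5*(1 - 35) = 5*(-34) = -170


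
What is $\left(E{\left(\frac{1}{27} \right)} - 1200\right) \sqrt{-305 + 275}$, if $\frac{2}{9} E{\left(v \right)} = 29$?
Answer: $- \frac{2139 i \sqrt{30}}{2} \approx - 5857.9 i$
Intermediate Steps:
$E{\left(v \right)} = \frac{261}{2}$ ($E{\left(v \right)} = \frac{9}{2} \cdot 29 = \frac{261}{2}$)
$\left(E{\left(\frac{1}{27} \right)} - 1200\right) \sqrt{-305 + 275} = \left(\frac{261}{2} - 1200\right) \sqrt{-305 + 275} = - \frac{2139 \sqrt{-30}}{2} = - \frac{2139 i \sqrt{30}}{2}$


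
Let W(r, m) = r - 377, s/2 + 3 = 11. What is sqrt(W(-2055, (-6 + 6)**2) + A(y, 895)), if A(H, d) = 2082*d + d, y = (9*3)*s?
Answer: 7*sqrt(37997) ≈ 1364.5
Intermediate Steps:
s = 16 (s = -6 + 2*11 = -6 + 22 = 16)
y = 432 (y = (9*3)*16 = 27*16 = 432)
W(r, m) = -377 + r
A(H, d) = 2083*d
sqrt(W(-2055, (-6 + 6)**2) + A(y, 895)) = sqrt((-377 - 2055) + 2083*895) = sqrt(-2432 + 1864285) = sqrt(1861853) = 7*sqrt(37997)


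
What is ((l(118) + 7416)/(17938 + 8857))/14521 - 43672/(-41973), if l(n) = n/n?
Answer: 16992658309781/16331282754735 ≈ 1.0405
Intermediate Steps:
l(n) = 1
((l(118) + 7416)/(17938 + 8857))/14521 - 43672/(-41973) = ((1 + 7416)/(17938 + 8857))/14521 - 43672/(-41973) = (7417/26795)*(1/14521) - 43672*(-1/41973) = (7417*(1/26795))*(1/14521) + 43672/41973 = (7417/26795)*(1/14521) + 43672/41973 = 7417/389090195 + 43672/41973 = 16992658309781/16331282754735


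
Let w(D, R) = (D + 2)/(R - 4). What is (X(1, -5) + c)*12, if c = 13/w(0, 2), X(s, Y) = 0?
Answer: -156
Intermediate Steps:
w(D, R) = (2 + D)/(-4 + R)
c = -13 (c = 13/(((2 + 0)/(-4 + 2))) = 13/((2/(-2))) = 13/((-½*2)) = 13/(-1) = 13*(-1) = -13)
(X(1, -5) + c)*12 = (0 - 13)*12 = -13*12 = -156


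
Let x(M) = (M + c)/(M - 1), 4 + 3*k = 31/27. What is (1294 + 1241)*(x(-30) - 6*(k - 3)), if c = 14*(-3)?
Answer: 18407480/279 ≈ 65977.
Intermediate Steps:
k = -77/81 (k = -4/3 + (31/27)/3 = -4/3 + (31*(1/27))/3 = -4/3 + (1/3)*(31/27) = -4/3 + 31/81 = -77/81 ≈ -0.95062)
c = -42
x(M) = (-42 + M)/(-1 + M) (x(M) = (M - 42)/(M - 1) = (-42 + M)/(-1 + M))
(1294 + 1241)*(x(-30) - 6*(k - 3)) = (1294 + 1241)*((-42 - 30)/(-1 - 30) - 6*(-77/81 - 3)) = 2535*(-72/(-31) - 6*(-320/81)) = 2535*(-1/31*(-72) + 640/27) = 2535*(72/31 + 640/27) = 2535*(21784/837) = 18407480/279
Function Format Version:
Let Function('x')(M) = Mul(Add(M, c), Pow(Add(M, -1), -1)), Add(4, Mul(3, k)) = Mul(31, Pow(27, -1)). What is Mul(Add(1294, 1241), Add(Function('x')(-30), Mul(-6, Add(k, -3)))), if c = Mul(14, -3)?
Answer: Rational(18407480, 279) ≈ 65977.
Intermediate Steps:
k = Rational(-77, 81) (k = Add(Rational(-4, 3), Mul(Rational(1, 3), Mul(31, Pow(27, -1)))) = Add(Rational(-4, 3), Mul(Rational(1, 3), Mul(31, Rational(1, 27)))) = Add(Rational(-4, 3), Mul(Rational(1, 3), Rational(31, 27))) = Add(Rational(-4, 3), Rational(31, 81)) = Rational(-77, 81) ≈ -0.95062)
c = -42
Function('x')(M) = Mul(Pow(Add(-1, M), -1), Add(-42, M)) (Function('x')(M) = Mul(Add(M, -42), Pow(Add(M, -1), -1)) = Mul(Add(-42, M), Pow(Add(-1, M), -1)) = Mul(Pow(Add(-1, M), -1), Add(-42, M)))
Mul(Add(1294, 1241), Add(Function('x')(-30), Mul(-6, Add(k, -3)))) = Mul(Add(1294, 1241), Add(Mul(Pow(Add(-1, -30), -1), Add(-42, -30)), Mul(-6, Add(Rational(-77, 81), -3)))) = Mul(2535, Add(Mul(Pow(-31, -1), -72), Mul(-6, Rational(-320, 81)))) = Mul(2535, Add(Mul(Rational(-1, 31), -72), Rational(640, 27))) = Mul(2535, Add(Rational(72, 31), Rational(640, 27))) = Mul(2535, Rational(21784, 837)) = Rational(18407480, 279)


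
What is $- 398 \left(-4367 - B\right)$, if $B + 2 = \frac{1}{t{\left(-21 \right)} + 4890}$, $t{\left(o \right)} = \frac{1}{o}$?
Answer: $\frac{178398527388}{102689} \approx 1.7373 \cdot 10^{6}$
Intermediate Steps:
$B = - \frac{205357}{102689}$ ($B = -2 + \frac{1}{\frac{1}{-21} + 4890} = -2 + \frac{1}{- \frac{1}{21} + 4890} = -2 + \frac{1}{\frac{102689}{21}} = -2 + \frac{21}{102689} = - \frac{205357}{102689} \approx -1.9998$)
$- 398 \left(-4367 - B\right) = - 398 \left(-4367 - - \frac{205357}{102689}\right) = - 398 \left(-4367 + \frac{205357}{102689}\right) = - \frac{398 \left(-448237506\right)}{102689} = \left(-1\right) \left(- \frac{178398527388}{102689}\right) = \frac{178398527388}{102689}$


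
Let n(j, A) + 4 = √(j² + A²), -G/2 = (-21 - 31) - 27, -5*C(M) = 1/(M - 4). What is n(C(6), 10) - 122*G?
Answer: -19280 + √10001/10 ≈ -19270.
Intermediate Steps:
C(M) = -1/(5*(-4 + M)) (C(M) = -1/(5*(M - 4)) = -1/(5*(-4 + M)))
G = 158 (G = -2*((-21 - 31) - 27) = -2*(-52 - 27) = -2*(-79) = 158)
n(j, A) = -4 + √(A² + j²) (n(j, A) = -4 + √(j² + A²) = -4 + √(A² + j²))
n(C(6), 10) - 122*G = (-4 + √(10² + (-1/(-20 + 5*6))²)) - 122*158 = (-4 + √(100 + (-1/(-20 + 30))²)) - 19276 = (-4 + √(100 + (-1/10)²)) - 19276 = (-4 + √(100 + (-1*⅒)²)) - 19276 = (-4 + √(100 + (-⅒)²)) - 19276 = (-4 + √(100 + 1/100)) - 19276 = (-4 + √(10001/100)) - 19276 = (-4 + √10001/10) - 19276 = -19280 + √10001/10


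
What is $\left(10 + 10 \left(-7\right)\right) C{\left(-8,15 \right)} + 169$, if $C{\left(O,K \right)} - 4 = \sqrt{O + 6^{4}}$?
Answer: $-71 - 120 \sqrt{322} \approx -2224.3$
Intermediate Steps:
$C{\left(O,K \right)} = 4 + \sqrt{1296 + O}$ ($C{\left(O,K \right)} = 4 + \sqrt{O + 6^{4}} = 4 + \sqrt{O + 1296} = 4 + \sqrt{1296 + O}$)
$\left(10 + 10 \left(-7\right)\right) C{\left(-8,15 \right)} + 169 = \left(10 + 10 \left(-7\right)\right) \left(4 + \sqrt{1296 - 8}\right) + 169 = \left(10 - 70\right) \left(4 + \sqrt{1288}\right) + 169 = - 60 \left(4 + 2 \sqrt{322}\right) + 169 = \left(-240 - 120 \sqrt{322}\right) + 169 = -71 - 120 \sqrt{322}$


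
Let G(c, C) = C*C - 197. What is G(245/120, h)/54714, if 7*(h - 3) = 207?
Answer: 42331/2680986 ≈ 0.015789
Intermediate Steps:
h = 228/7 (h = 3 + (1/7)*207 = 3 + 207/7 = 228/7 ≈ 32.571)
G(c, C) = -197 + C**2 (G(c, C) = C**2 - 197 = -197 + C**2)
G(245/120, h)/54714 = (-197 + (228/7)**2)/54714 = (-197 + 51984/49)*(1/54714) = (42331/49)*(1/54714) = 42331/2680986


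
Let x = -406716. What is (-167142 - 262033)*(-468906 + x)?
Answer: 375795071850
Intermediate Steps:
(-167142 - 262033)*(-468906 + x) = (-167142 - 262033)*(-468906 - 406716) = -429175*(-875622) = 375795071850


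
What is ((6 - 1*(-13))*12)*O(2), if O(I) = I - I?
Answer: 0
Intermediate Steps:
O(I) = 0
((6 - 1*(-13))*12)*O(2) = ((6 - 1*(-13))*12)*0 = ((6 + 13)*12)*0 = (19*12)*0 = 228*0 = 0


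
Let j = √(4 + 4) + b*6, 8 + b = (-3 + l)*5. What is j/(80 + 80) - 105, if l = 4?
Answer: -8409/80 + √2/80 ≈ -105.09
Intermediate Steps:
b = -3 (b = -8 + (-3 + 4)*5 = -8 + 1*5 = -8 + 5 = -3)
j = -18 + 2*√2 (j = √(4 + 4) - 3*6 = √8 - 18 = 2*√2 - 18 = -18 + 2*√2 ≈ -15.172)
j/(80 + 80) - 105 = (-18 + 2*√2)/(80 + 80) - 105 = (-18 + 2*√2)/160 - 105 = (-18 + 2*√2)*(1/160) - 105 = (-9/80 + √2/80) - 105 = -8409/80 + √2/80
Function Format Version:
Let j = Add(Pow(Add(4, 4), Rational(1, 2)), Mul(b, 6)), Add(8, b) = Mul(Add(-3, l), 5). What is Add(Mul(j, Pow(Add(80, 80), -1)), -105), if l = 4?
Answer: Add(Rational(-8409, 80), Mul(Rational(1, 80), Pow(2, Rational(1, 2)))) ≈ -105.09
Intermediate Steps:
b = -3 (b = Add(-8, Mul(Add(-3, 4), 5)) = Add(-8, Mul(1, 5)) = Add(-8, 5) = -3)
j = Add(-18, Mul(2, Pow(2, Rational(1, 2)))) (j = Add(Pow(Add(4, 4), Rational(1, 2)), Mul(-3, 6)) = Add(Pow(8, Rational(1, 2)), -18) = Add(Mul(2, Pow(2, Rational(1, 2))), -18) = Add(-18, Mul(2, Pow(2, Rational(1, 2)))) ≈ -15.172)
Add(Mul(j, Pow(Add(80, 80), -1)), -105) = Add(Mul(Add(-18, Mul(2, Pow(2, Rational(1, 2)))), Pow(Add(80, 80), -1)), -105) = Add(Mul(Add(-18, Mul(2, Pow(2, Rational(1, 2)))), Pow(160, -1)), -105) = Add(Mul(Add(-18, Mul(2, Pow(2, Rational(1, 2)))), Rational(1, 160)), -105) = Add(Add(Rational(-9, 80), Mul(Rational(1, 80), Pow(2, Rational(1, 2)))), -105) = Add(Rational(-8409, 80), Mul(Rational(1, 80), Pow(2, Rational(1, 2))))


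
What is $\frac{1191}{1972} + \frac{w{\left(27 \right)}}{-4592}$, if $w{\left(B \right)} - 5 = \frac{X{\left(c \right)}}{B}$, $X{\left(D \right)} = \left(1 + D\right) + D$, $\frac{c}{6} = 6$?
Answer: $\frac{9203423}{15281028} \approx 0.60228$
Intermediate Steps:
$c = 36$ ($c = 6 \cdot 6 = 36$)
$X{\left(D \right)} = 1 + 2 D$
$w{\left(B \right)} = 5 + \frac{73}{B}$ ($w{\left(B \right)} = 5 + \frac{1 + 2 \cdot 36}{B} = 5 + \frac{1 + 72}{B} = 5 + \frac{73}{B}$)
$\frac{1191}{1972} + \frac{w{\left(27 \right)}}{-4592} = \frac{1191}{1972} + \frac{5 + \frac{73}{27}}{-4592} = 1191 \cdot \frac{1}{1972} + \left(5 + 73 \cdot \frac{1}{27}\right) \left(- \frac{1}{4592}\right) = \frac{1191}{1972} + \left(5 + \frac{73}{27}\right) \left(- \frac{1}{4592}\right) = \frac{1191}{1972} + \frac{208}{27} \left(- \frac{1}{4592}\right) = \frac{1191}{1972} - \frac{13}{7749} = \frac{9203423}{15281028}$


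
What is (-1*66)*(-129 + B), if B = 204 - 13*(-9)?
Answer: -12672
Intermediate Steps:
B = 321 (B = 204 - 1*(-117) = 204 + 117 = 321)
(-1*66)*(-129 + B) = (-1*66)*(-129 + 321) = -66*192 = -12672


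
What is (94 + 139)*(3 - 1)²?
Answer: 932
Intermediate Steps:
(94 + 139)*(3 - 1)² = 233*2² = 233*4 = 932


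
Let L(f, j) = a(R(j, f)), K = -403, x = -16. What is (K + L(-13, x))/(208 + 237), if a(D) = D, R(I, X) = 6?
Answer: -397/445 ≈ -0.89213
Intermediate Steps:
L(f, j) = 6
(K + L(-13, x))/(208 + 237) = (-403 + 6)/(208 + 237) = -397/445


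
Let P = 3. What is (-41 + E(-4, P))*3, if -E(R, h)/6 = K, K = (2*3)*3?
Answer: -447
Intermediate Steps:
K = 18 (K = 6*3 = 18)
E(R, h) = -108 (E(R, h) = -6*18 = -108)
(-41 + E(-4, P))*3 = (-41 - 108)*3 = -149*3 = -447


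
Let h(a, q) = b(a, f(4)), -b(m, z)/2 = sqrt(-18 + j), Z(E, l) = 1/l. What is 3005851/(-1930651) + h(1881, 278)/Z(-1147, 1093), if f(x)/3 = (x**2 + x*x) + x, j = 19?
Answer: -4223408937/1930651 ≈ -2187.6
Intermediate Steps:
f(x) = 3*x + 6*x**2 (f(x) = 3*((x**2 + x*x) + x) = 3*((x**2 + x**2) + x) = 3*(2*x**2 + x) = 3*(x + 2*x**2) = 3*x + 6*x**2)
b(m, z) = -2 (b(m, z) = -2*sqrt(-18 + 19) = -2*sqrt(1) = -2*1 = -2)
h(a, q) = -2
3005851/(-1930651) + h(1881, 278)/Z(-1147, 1093) = 3005851/(-1930651) - 2/(1/1093) = 3005851*(-1/1930651) - 2/1/1093 = -3005851/1930651 - 2*1093 = -3005851/1930651 - 2186 = -4223408937/1930651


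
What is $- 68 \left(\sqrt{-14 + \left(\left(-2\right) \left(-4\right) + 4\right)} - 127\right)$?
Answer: $8636 - 68 i \sqrt{2} \approx 8636.0 - 96.167 i$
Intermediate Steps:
$- 68 \left(\sqrt{-14 + \left(\left(-2\right) \left(-4\right) + 4\right)} - 127\right) = - 68 \left(\sqrt{-14 + \left(8 + 4\right)} - 127\right) = - 68 \left(\sqrt{-14 + 12} - 127\right) = - 68 \left(\sqrt{-2} - 127\right) = - 68 \left(i \sqrt{2} - 127\right) = - 68 \left(-127 + i \sqrt{2}\right) = 8636 - 68 i \sqrt{2}$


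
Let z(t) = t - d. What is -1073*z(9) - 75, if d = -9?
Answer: -19389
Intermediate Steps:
z(t) = 9 + t (z(t) = t - 1*(-9) = t + 9 = 9 + t)
-1073*z(9) - 75 = -1073*(9 + 9) - 75 = -1073*18 - 75 = -19314 - 75 = -19389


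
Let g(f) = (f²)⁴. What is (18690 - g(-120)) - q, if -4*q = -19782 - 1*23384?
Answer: -85996339199984203/2 ≈ -4.2998e+16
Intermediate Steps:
g(f) = f⁸
q = 21583/2 (q = -(-19782 - 1*23384)/4 = -(-19782 - 23384)/4 = -¼*(-43166) = 21583/2 ≈ 10792.)
(18690 - g(-120)) - q = (18690 - 1*(-120)⁸) - 1*21583/2 = (18690 - 1*42998169600000000) - 21583/2 = (18690 - 42998169600000000) - 21583/2 = -42998169599981310 - 21583/2 = -85996339199984203/2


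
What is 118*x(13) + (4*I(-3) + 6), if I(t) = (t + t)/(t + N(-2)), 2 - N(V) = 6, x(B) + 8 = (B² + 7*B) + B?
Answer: 218956/7 ≈ 31279.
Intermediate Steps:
x(B) = -8 + B² + 8*B (x(B) = -8 + ((B² + 7*B) + B) = -8 + (B² + 8*B) = -8 + B² + 8*B)
N(V) = -4 (N(V) = 2 - 1*6 = 2 - 6 = -4)
I(t) = 2*t/(-4 + t) (I(t) = (t + t)/(t - 4) = (2*t)/(-4 + t) = 2*t/(-4 + t))
118*x(13) + (4*I(-3) + 6) = 118*(-8 + 13² + 8*13) + (4*(2*(-3)/(-4 - 3)) + 6) = 118*(-8 + 169 + 104) + (4*(2*(-3)/(-7)) + 6) = 118*265 + (4*(2*(-3)*(-⅐)) + 6) = 31270 + (4*(6/7) + 6) = 31270 + (24/7 + 6) = 31270 + 66/7 = 218956/7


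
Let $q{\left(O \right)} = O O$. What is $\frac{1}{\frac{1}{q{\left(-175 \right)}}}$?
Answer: $30625$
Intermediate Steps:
$q{\left(O \right)} = O^{2}$
$\frac{1}{\frac{1}{q{\left(-175 \right)}}} = \frac{1}{\frac{1}{\left(-175\right)^{2}}} = \frac{1}{\frac{1}{30625}} = 30625$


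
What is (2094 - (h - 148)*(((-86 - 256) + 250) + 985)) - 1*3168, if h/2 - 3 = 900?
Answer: -1481668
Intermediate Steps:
h = 1806 (h = 6 + 2*900 = 6 + 1800 = 1806)
(2094 - (h - 148)*(((-86 - 256) + 250) + 985)) - 1*3168 = (2094 - (1806 - 148)*(((-86 - 256) + 250) + 985)) - 1*3168 = (2094 - 1658*((-342 + 250) + 985)) - 3168 = (2094 - 1658*(-92 + 985)) - 3168 = (2094 - 1658*893) - 3168 = (2094 - 1*1480594) - 3168 = (2094 - 1480594) - 3168 = -1478500 - 3168 = -1481668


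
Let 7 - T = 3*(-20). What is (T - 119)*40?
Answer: -2080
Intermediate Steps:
T = 67 (T = 7 - 3*(-20) = 7 - 1*(-60) = 7 + 60 = 67)
(T - 119)*40 = (67 - 119)*40 = -52*40 = -2080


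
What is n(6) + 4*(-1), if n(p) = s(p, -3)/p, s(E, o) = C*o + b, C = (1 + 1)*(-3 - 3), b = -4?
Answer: 4/3 ≈ 1.3333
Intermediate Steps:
C = -12 (C = 2*(-6) = -12)
s(E, o) = -4 - 12*o (s(E, o) = -12*o - 4 = -4 - 12*o)
n(p) = 32/p (n(p) = (-4 - 12*(-3))/p = (-4 + 36)/p = 32/p)
n(6) + 4*(-1) = 32/6 + 4*(-1) = 32*(⅙) - 4 = 16/3 - 4 = 4/3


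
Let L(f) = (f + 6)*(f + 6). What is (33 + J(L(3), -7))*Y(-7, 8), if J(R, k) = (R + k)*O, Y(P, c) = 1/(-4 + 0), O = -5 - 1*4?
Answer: 633/4 ≈ 158.25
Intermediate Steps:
O = -9 (O = -5 - 4 = -9)
Y(P, c) = -¼ (Y(P, c) = 1/(-4) = -¼)
L(f) = (6 + f)² (L(f) = (6 + f)*(6 + f) = (6 + f)²)
J(R, k) = -9*R - 9*k (J(R, k) = (R + k)*(-9) = -9*R - 9*k)
(33 + J(L(3), -7))*Y(-7, 8) = (33 + (-9*(6 + 3)² - 9*(-7)))*(-¼) = (33 + (-9*9² + 63))*(-¼) = (33 + (-9*81 + 63))*(-¼) = (33 + (-729 + 63))*(-¼) = (33 - 666)*(-¼) = -633*(-¼) = 633/4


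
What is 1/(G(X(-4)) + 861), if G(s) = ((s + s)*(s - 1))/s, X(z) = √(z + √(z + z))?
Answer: 1/(859 + 2*√2*√(-2 + I*√2)) ≈ 0.0011623 - 5.699e-6*I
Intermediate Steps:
X(z) = √(z + √2*√z) (X(z) = √(z + √(2*z)) = √(z + √2*√z))
G(s) = -2 + 2*s (G(s) = ((2*s)*(-1 + s))/s = (2*s*(-1 + s))/s = -2 + 2*s)
1/(G(X(-4)) + 861) = 1/((-2 + 2*√(-4 + √2*√(-4))) + 861) = 1/((-2 + 2*√(-4 + √2*(2*I))) + 861) = 1/((-2 + 2*√(-4 + 2*I*√2)) + 861) = 1/(859 + 2*√(-4 + 2*I*√2))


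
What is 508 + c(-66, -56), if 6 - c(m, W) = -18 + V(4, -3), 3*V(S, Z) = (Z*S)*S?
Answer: 548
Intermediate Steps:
V(S, Z) = Z*S²/3 (V(S, Z) = ((Z*S)*S)/3 = ((S*Z)*S)/3 = (Z*S²)/3 = Z*S²/3)
c(m, W) = 40 (c(m, W) = 6 - (-18 + (⅓)*(-3)*4²) = 6 - (-18 + (⅓)*(-3)*16) = 6 - (-18 - 16) = 6 - 1*(-34) = 6 + 34 = 40)
508 + c(-66, -56) = 508 + 40 = 548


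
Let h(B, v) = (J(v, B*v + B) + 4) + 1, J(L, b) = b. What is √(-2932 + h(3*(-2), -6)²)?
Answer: I*√1707 ≈ 41.316*I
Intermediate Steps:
h(B, v) = 5 + B + B*v (h(B, v) = ((B*v + B) + 4) + 1 = ((B + B*v) + 4) + 1 = (4 + B + B*v) + 1 = 5 + B + B*v)
√(-2932 + h(3*(-2), -6)²) = √(-2932 + (5 + (3*(-2))*(1 - 6))²) = √(-2932 + (5 - 6*(-5))²) = √(-2932 + (5 + 30)²) = √(-2932 + 35²) = √(-2932 + 1225) = √(-1707) = I*√1707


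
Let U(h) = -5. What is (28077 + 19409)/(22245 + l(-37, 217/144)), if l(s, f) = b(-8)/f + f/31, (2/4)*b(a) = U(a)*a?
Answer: 1483842528/696772159 ≈ 2.1296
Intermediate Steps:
b(a) = -10*a (b(a) = 2*(-5*a) = -10*a)
l(s, f) = 80/f + f/31 (l(s, f) = (-10*(-8))/f + f/31 = 80/f + f*(1/31) = 80/f + f/31)
(28077 + 19409)/(22245 + l(-37, 217/144)) = (28077 + 19409)/(22245 + (80/((217/144)) + (217/144)/31)) = 47486/(22245 + (80/((217*(1/144))) + (217*(1/144))/31)) = 47486/(22245 + (80/(217/144) + (1/31)*(217/144))) = 47486/(22245 + (80*(144/217) + 7/144)) = 47486/(22245 + (11520/217 + 7/144)) = 47486/(22245 + 1660399/31248) = 47486/(696772159/31248) = 47486*(31248/696772159) = 1483842528/696772159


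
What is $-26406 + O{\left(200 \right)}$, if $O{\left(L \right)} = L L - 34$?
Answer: $13560$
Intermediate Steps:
$O{\left(L \right)} = -34 + L^{2}$ ($O{\left(L \right)} = L^{2} - 34 = -34 + L^{2}$)
$-26406 + O{\left(200 \right)} = -26406 - \left(34 - 200^{2}\right) = -26406 + \left(-34 + 40000\right) = -26406 + 39966 = 13560$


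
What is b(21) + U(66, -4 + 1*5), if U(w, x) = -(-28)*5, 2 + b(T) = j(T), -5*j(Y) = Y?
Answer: 669/5 ≈ 133.80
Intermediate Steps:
j(Y) = -Y/5
b(T) = -2 - T/5
U(w, x) = 140 (U(w, x) = -28*(-5) = 140)
b(21) + U(66, -4 + 1*5) = (-2 - ⅕*21) + 140 = (-2 - 21/5) + 140 = -31/5 + 140 = 669/5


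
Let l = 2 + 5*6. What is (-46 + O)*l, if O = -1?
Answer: -1504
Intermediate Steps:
l = 32 (l = 2 + 30 = 32)
(-46 + O)*l = (-46 - 1)*32 = -47*32 = -1504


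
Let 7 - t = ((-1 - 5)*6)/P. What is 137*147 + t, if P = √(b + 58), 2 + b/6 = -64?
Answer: 20146 - 18*I*√2/13 ≈ 20146.0 - 1.9581*I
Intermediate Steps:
b = -396 (b = -12 + 6*(-64) = -12 - 384 = -396)
P = 13*I*√2 (P = √(-396 + 58) = √(-338) = 13*I*√2 ≈ 18.385*I)
t = 7 - 18*I*√2/13 (t = 7 - (-1 - 5)*6/(13*I*√2) = 7 - (-6*6)*(-I*√2/26) = 7 - (-36)*(-I*√2/26) = 7 - 18*I*√2/13 ≈ 7.0 - 1.9581*I)
137*147 + t = 137*147 + (7 - 18*I*√2/13) = 20139 + (7 - 18*I*√2/13) = 20146 - 18*I*√2/13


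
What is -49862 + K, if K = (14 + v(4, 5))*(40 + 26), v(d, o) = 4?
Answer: -48674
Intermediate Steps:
K = 1188 (K = (14 + 4)*(40 + 26) = 18*66 = 1188)
-49862 + K = -49862 + 1188 = -48674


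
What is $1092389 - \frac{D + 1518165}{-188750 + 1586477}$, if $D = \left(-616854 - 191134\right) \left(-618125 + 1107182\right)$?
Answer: $\frac{640670756318}{465909} \approx 1.3751 \cdot 10^{6}$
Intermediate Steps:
$D = -395152187316$ ($D = \left(-807988\right) 489057 = -395152187316$)
$1092389 - \frac{D + 1518165}{-188750 + 1586477} = 1092389 - \frac{-395152187316 + 1518165}{-188750 + 1586477} = 1092389 - - \frac{395150669151}{1397727} = 1092389 - \left(-395150669151\right) \frac{1}{1397727} = 1092389 - - \frac{131716889717}{465909} = 1092389 + \frac{131716889717}{465909} = \frac{640670756318}{465909}$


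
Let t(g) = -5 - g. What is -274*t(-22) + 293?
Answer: -4365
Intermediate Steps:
-274*t(-22) + 293 = -274*(-5 - 1*(-22)) + 293 = -274*(-5 + 22) + 293 = -274*17 + 293 = -4658 + 293 = -4365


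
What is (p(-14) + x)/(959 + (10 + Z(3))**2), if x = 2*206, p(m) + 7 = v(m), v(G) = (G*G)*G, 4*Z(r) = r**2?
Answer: -37424/17745 ≈ -2.1090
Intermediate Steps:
Z(r) = r**2/4
v(G) = G**3 (v(G) = G**2*G = G**3)
p(m) = -7 + m**3
x = 412
(p(-14) + x)/(959 + (10 + Z(3))**2) = ((-7 + (-14)**3) + 412)/(959 + (10 + (1/4)*3**2)**2) = ((-7 - 2744) + 412)/(959 + (10 + (1/4)*9)**2) = (-2751 + 412)/(959 + (10 + 9/4)**2) = -2339/(959 + (49/4)**2) = -2339/(959 + 2401/16) = -2339/17745/16 = -2339*16/17745 = -37424/17745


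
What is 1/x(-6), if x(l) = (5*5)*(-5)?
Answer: -1/125 ≈ -0.0080000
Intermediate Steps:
x(l) = -125 (x(l) = 25*(-5) = -125)
1/x(-6) = 1/(-125) = -1/125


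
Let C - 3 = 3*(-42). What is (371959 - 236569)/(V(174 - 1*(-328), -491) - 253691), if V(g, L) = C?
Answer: -67695/126907 ≈ -0.53342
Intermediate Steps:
C = -123 (C = 3 + 3*(-42) = 3 - 126 = -123)
V(g, L) = -123
(371959 - 236569)/(V(174 - 1*(-328), -491) - 253691) = (371959 - 236569)/(-123 - 253691) = 135390/(-253814) = 135390*(-1/253814) = -67695/126907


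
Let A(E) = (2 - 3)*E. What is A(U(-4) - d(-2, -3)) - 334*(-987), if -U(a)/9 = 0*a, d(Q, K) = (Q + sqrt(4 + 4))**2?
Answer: 329670 - 8*sqrt(2) ≈ 3.2966e+5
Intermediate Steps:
d(Q, K) = (Q + 2*sqrt(2))**2 (d(Q, K) = (Q + sqrt(8))**2 = (Q + 2*sqrt(2))**2)
U(a) = 0 (U(a) = -0*a = -9*0 = 0)
A(E) = -E
A(U(-4) - d(-2, -3)) - 334*(-987) = -(0 - (-2 + 2*sqrt(2))**2) - 334*(-987) = -(-1)*(-2 + 2*sqrt(2))**2 + 329658 = (-2 + 2*sqrt(2))**2 + 329658 = 329658 + (-2 + 2*sqrt(2))**2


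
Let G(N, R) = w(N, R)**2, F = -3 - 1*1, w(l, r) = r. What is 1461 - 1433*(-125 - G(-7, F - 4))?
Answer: 272298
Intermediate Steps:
F = -4 (F = -3 - 1 = -4)
G(N, R) = R**2
1461 - 1433*(-125 - G(-7, F - 4)) = 1461 - 1433*(-125 - (-4 - 4)**2) = 1461 - 1433*(-125 - 1*(-8)**2) = 1461 - 1433*(-125 - 1*64) = 1461 - 1433*(-125 - 64) = 1461 - 1433*(-189) = 1461 + 270837 = 272298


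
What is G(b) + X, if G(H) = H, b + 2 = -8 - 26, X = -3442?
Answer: -3478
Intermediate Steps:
b = -36 (b = -2 + (-8 - 26) = -2 - 34 = -36)
G(b) + X = -36 - 3442 = -3478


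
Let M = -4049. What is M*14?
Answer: -56686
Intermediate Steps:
M*14 = -4049*14 = -56686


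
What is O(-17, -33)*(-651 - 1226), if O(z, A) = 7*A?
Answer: 433587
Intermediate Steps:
O(-17, -33)*(-651 - 1226) = (7*(-33))*(-651 - 1226) = -231*(-1877) = 433587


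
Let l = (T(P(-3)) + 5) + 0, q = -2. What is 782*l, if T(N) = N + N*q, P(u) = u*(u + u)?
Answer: -10166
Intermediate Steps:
P(u) = 2*u**2 (P(u) = u*(2*u) = 2*u**2)
T(N) = -N (T(N) = N + N*(-2) = N - 2*N = -N)
l = -13 (l = (-2*(-3)**2 + 5) + 0 = (-2*9 + 5) + 0 = (-1*18 + 5) + 0 = (-18 + 5) + 0 = -13 + 0 = -13)
782*l = 782*(-13) = -10166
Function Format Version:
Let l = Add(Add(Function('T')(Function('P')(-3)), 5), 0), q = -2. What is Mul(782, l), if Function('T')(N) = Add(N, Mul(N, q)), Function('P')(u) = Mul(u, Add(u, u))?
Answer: -10166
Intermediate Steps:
Function('P')(u) = Mul(2, Pow(u, 2)) (Function('P')(u) = Mul(u, Mul(2, u)) = Mul(2, Pow(u, 2)))
Function('T')(N) = Mul(-1, N) (Function('T')(N) = Add(N, Mul(N, -2)) = Add(N, Mul(-2, N)) = Mul(-1, N))
l = -13 (l = Add(Add(Mul(-1, Mul(2, Pow(-3, 2))), 5), 0) = Add(Add(Mul(-1, Mul(2, 9)), 5), 0) = Add(Add(Mul(-1, 18), 5), 0) = Add(Add(-18, 5), 0) = Add(-13, 0) = -13)
Mul(782, l) = Mul(782, -13) = -10166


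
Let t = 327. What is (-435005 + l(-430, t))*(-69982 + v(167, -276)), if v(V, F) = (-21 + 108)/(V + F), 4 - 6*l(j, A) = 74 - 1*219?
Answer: 19908498503125/654 ≈ 3.0441e+10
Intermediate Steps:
l(j, A) = 149/6 (l(j, A) = ⅔ - (74 - 1*219)/6 = ⅔ - (74 - 219)/6 = ⅔ - ⅙*(-145) = ⅔ + 145/6 = 149/6)
v(V, F) = 87/(F + V)
(-435005 + l(-430, t))*(-69982 + v(167, -276)) = (-435005 + 149/6)*(-69982 + 87/(-276 + 167)) = -2609881*(-69982 + 87/(-109))/6 = -2609881*(-69982 + 87*(-1/109))/6 = -2609881*(-69982 - 87/109)/6 = -2609881/6*(-7628125/109) = 19908498503125/654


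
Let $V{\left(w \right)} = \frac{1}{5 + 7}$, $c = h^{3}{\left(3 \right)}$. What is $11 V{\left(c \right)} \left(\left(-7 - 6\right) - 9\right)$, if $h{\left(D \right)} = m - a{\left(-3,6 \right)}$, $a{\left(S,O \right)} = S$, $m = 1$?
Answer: $- \frac{121}{6} \approx -20.167$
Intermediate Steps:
$h{\left(D \right)} = 4$ ($h{\left(D \right)} = 1 - -3 = 1 + 3 = 4$)
$c = 64$ ($c = 4^{3} = 64$)
$V{\left(w \right)} = \frac{1}{12}$
$11 V{\left(c \right)} \left(\left(-7 - 6\right) - 9\right) = 11 \cdot \frac{1}{12} \left(\left(-7 - 6\right) - 9\right) = \frac{11 \left(\left(-7 - 6\right) - 9\right)}{12} = \frac{11 \left(-13 - 9\right)}{12} = \frac{11}{12} \left(-22\right) = - \frac{121}{6}$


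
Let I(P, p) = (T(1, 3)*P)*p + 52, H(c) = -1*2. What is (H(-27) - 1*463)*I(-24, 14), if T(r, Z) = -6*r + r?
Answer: -805380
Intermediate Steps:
T(r, Z) = -5*r
H(c) = -2
I(P, p) = 52 - 5*P*p (I(P, p) = ((-5*1)*P)*p + 52 = (-5*P)*p + 52 = -5*P*p + 52 = 52 - 5*P*p)
(H(-27) - 1*463)*I(-24, 14) = (-2 - 1*463)*(52 - 5*(-24)*14) = (-2 - 463)*(52 + 1680) = -465*1732 = -805380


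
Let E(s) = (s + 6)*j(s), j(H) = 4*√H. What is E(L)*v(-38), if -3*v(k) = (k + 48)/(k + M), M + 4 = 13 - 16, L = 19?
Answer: 200*√19/27 ≈ 32.288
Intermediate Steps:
M = -7 (M = -4 + (13 - 16) = -4 - 3 = -7)
v(k) = -(48 + k)/(3*(-7 + k)) (v(k) = -(k + 48)/(3*(k - 7)) = -(48 + k)/(3*(-7 + k)))
E(s) = 4*√s*(6 + s) (E(s) = (s + 6)*(4*√s) = (6 + s)*(4*√s) = 4*√s*(6 + s))
E(L)*v(-38) = (4*√19*(6 + 19))*((-48 - 1*(-38))/(3*(-7 - 38))) = (4*√19*25)*((⅓)*(-48 + 38)/(-45)) = (100*√19)*((⅓)*(-1/45)*(-10)) = (100*√19)*(2/27) = 200*√19/27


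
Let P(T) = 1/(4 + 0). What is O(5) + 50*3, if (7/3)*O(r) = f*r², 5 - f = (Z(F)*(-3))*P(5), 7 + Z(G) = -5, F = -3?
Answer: 750/7 ≈ 107.14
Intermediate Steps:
P(T) = ¼ (P(T) = 1/4 = ¼)
Z(G) = -12 (Z(G) = -7 - 5 = -12)
f = -4 (f = 5 - (-12*(-3))/4 = 5 - 36/4 = 5 - 1*9 = 5 - 9 = -4)
O(r) = -12*r²/7 (O(r) = 3*(-4*r²)/7 = -12*r²/7)
O(5) + 50*3 = -12/7*5² + 50*3 = -12/7*25 + 150 = -300/7 + 150 = 750/7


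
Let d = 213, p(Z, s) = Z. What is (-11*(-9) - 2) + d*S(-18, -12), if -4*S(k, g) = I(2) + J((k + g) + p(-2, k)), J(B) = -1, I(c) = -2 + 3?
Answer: 97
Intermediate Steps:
I(c) = 1
S(k, g) = 0 (S(k, g) = -(1 - 1)/4 = -¼*0 = 0)
(-11*(-9) - 2) + d*S(-18, -12) = (-11*(-9) - 2) + 213*0 = (99 - 2) + 0 = 97 + 0 = 97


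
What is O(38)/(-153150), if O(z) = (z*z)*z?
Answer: -27436/76575 ≈ -0.35829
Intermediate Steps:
O(z) = z³ (O(z) = z²*z = z³)
O(38)/(-153150) = 38³/(-153150) = 54872*(-1/153150) = -27436/76575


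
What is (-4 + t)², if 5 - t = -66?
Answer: 4489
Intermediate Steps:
t = 71 (t = 5 - 1*(-66) = 5 + 66 = 71)
(-4 + t)² = (-4 + 71)² = 67² = 4489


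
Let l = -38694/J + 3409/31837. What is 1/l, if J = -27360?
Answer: 145176720/220861853 ≈ 0.65732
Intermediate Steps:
l = 220861853/145176720 (l = -38694/(-27360) + 3409/31837 = -38694*(-1/27360) + 3409*(1/31837) = 6449/4560 + 3409/31837 = 220861853/145176720 ≈ 1.5213)
1/l = 1/(220861853/145176720) = 145176720/220861853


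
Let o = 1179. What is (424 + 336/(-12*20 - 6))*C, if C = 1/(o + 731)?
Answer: 8664/39155 ≈ 0.22127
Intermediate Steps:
C = 1/1910 (C = 1/(1179 + 731) = 1/1910 ≈ 0.00052356)
(424 + 336/(-12*20 - 6))*C = (424 + 336/(-12*20 - 6))*(1/1910) = (424 + 336/(-240 - 6))*(1/1910) = (424 + 336/(-246))*(1/1910) = (424 + 336*(-1/246))*(1/1910) = (424 - 56/41)*(1/1910) = (17328/41)*(1/1910) = 8664/39155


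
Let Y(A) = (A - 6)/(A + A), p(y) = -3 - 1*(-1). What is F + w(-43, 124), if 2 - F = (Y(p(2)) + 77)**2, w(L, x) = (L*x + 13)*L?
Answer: 222478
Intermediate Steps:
p(y) = -2 (p(y) = -3 + 1 = -2)
Y(A) = (-6 + A)/(2*A) (Y(A) = (-6 + A)/((2*A)) = (-6 + A)*(1/(2*A)) = (-6 + A)/(2*A))
w(L, x) = L*(13 + L*x) (w(L, x) = (13 + L*x)*L = L*(13 + L*x))
F = -6239 (F = 2 - ((1/2)*(-6 - 2)/(-2) + 77)**2 = 2 - ((1/2)*(-1/2)*(-8) + 77)**2 = 2 - (2 + 77)**2 = 2 - 1*79**2 = 2 - 1*6241 = 2 - 6241 = -6239)
F + w(-43, 124) = -6239 - 43*(13 - 43*124) = -6239 - 43*(13 - 5332) = -6239 - 43*(-5319) = -6239 + 228717 = 222478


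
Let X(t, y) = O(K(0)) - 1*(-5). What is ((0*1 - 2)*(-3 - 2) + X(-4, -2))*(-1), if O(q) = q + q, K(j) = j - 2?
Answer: -11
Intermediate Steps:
K(j) = -2 + j
O(q) = 2*q
X(t, y) = 1 (X(t, y) = 2*(-2 + 0) - 1*(-5) = 2*(-2) + 5 = -4 + 5 = 1)
((0*1 - 2)*(-3 - 2) + X(-4, -2))*(-1) = ((0*1 - 2)*(-3 - 2) + 1)*(-1) = ((0 - 2)*(-5) + 1)*(-1) = (-2*(-5) + 1)*(-1) = (10 + 1)*(-1) = 11*(-1) = -11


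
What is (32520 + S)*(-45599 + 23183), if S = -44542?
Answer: 269485152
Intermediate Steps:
(32520 + S)*(-45599 + 23183) = (32520 - 44542)*(-45599 + 23183) = -12022*(-22416) = 269485152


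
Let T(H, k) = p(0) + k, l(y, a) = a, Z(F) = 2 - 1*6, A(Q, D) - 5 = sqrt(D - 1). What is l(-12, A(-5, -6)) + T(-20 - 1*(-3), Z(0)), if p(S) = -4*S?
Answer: 1 + I*sqrt(7) ≈ 1.0 + 2.6458*I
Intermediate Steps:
A(Q, D) = 5 + sqrt(-1 + D) (A(Q, D) = 5 + sqrt(D - 1) = 5 + sqrt(-1 + D))
Z(F) = -4 (Z(F) = 2 - 6 = -4)
T(H, k) = k (T(H, k) = -4*0 + k = 0 + k = k)
l(-12, A(-5, -6)) + T(-20 - 1*(-3), Z(0)) = (5 + sqrt(-1 - 6)) - 4 = (5 + sqrt(-7)) - 4 = (5 + I*sqrt(7)) - 4 = 1 + I*sqrt(7)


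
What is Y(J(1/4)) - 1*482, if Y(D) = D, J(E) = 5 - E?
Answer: -1909/4 ≈ -477.25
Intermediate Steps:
Y(J(1/4)) - 1*482 = (5 - 1/4) - 1*482 = (5 - 1/4) - 482 = (5 - 1*¼) - 482 = (5 - ¼) - 482 = 19/4 - 482 = -1909/4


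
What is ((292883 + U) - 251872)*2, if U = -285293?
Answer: -488564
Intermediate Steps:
((292883 + U) - 251872)*2 = ((292883 - 285293) - 251872)*2 = (7590 - 251872)*2 = -244282*2 = -488564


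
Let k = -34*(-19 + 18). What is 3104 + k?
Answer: 3138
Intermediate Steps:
k = 34 (k = -34*(-1) = 34)
3104 + k = 3104 + 34 = 3138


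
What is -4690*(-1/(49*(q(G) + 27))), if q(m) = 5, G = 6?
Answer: 335/112 ≈ 2.9911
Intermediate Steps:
-4690*(-1/(49*(q(G) + 27))) = -4690*(-1/(49*(5 + 27))) = -4690/((-49*32)) = -4690/(-1568) = -4690*(-1/1568) = 335/112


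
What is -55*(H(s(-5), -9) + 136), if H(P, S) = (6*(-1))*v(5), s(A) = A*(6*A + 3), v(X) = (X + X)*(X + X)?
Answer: 25520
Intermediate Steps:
v(X) = 4*X**2 (v(X) = (2*X)*(2*X) = 4*X**2)
s(A) = A*(3 + 6*A)
H(P, S) = -600 (H(P, S) = (6*(-1))*(4*5**2) = -24*25 = -6*100 = -600)
-55*(H(s(-5), -9) + 136) = -55*(-600 + 136) = -55*(-464) = 25520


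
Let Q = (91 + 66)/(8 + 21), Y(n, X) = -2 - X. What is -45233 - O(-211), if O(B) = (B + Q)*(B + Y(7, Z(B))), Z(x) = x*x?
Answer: -268015865/29 ≈ -9.2419e+6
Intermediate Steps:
Z(x) = x**2
Q = 157/29 ≈ 5.4138
O(B) = (157/29 + B)*(-2 + B - B**2) (O(B) = (B + 157/29)*(B + (-2 - B**2)) = (157/29 + B)*(-2 + B - B**2))
-45233 - O(-211) = -45233 - (-314/29 - 1*(-211)**3 - 128/29*(-211)**2 + (99/29)*(-211)) = -45233 - (-314/29 - 1*(-9393931) - 128/29*44521 - 20889/29) = -45233 - (-314/29 + 9393931 - 5698688/29 - 20889/29) = -45233 - 1*266704108/29 = -45233 - 266704108/29 = -268015865/29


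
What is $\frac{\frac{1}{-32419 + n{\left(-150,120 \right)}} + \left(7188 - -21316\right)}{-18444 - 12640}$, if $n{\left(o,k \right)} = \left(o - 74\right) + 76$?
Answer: $- \frac{928289767}{1012312628} \approx -0.917$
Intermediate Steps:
$n{\left(o,k \right)} = 2 + o$ ($n{\left(o,k \right)} = \left(-74 + o\right) + 76 = 2 + o$)
$\frac{\frac{1}{-32419 + n{\left(-150,120 \right)}} + \left(7188 - -21316\right)}{-18444 - 12640} = \frac{\frac{1}{-32419 + \left(2 - 150\right)} + \left(7188 - -21316\right)}{-18444 - 12640} = \frac{\frac{1}{-32419 - 148} + \left(7188 + 21316\right)}{-31084} = \left(\frac{1}{-32567} + 28504\right) \left(- \frac{1}{31084}\right) = \left(- \frac{1}{32567} + 28504\right) \left(- \frac{1}{31084}\right) = \frac{928289767}{32567} \left(- \frac{1}{31084}\right) = - \frac{928289767}{1012312628}$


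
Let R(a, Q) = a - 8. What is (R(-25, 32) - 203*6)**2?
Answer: 1565001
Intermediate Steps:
R(a, Q) = -8 + a
(R(-25, 32) - 203*6)**2 = ((-8 - 25) - 203*6)**2 = (-33 - 1218)**2 = (-1251)**2 = 1565001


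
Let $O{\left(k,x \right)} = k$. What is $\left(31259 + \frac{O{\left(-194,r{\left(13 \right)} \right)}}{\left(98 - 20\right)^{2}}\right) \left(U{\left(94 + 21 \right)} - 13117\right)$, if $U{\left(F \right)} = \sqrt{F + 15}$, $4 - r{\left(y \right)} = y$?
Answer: $- \frac{95945589029}{234} + \frac{95089781 \sqrt{130}}{3042} \approx -4.0967 \cdot 10^{8}$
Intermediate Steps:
$r{\left(y \right)} = 4 - y$
$U{\left(F \right)} = \sqrt{15 + F}$
$\left(31259 + \frac{O{\left(-194,r{\left(13 \right)} \right)}}{\left(98 - 20\right)^{2}}\right) \left(U{\left(94 + 21 \right)} - 13117\right) = \left(31259 - \frac{194}{\left(98 - 20\right)^{2}}\right) \left(\sqrt{15 + \left(94 + 21\right)} - 13117\right) = \left(31259 - \frac{194}{78^{2}}\right) \left(\sqrt{15 + 115} - 13117\right) = \left(31259 - \frac{194}{6084}\right) \left(\sqrt{130} - 13117\right) = \left(31259 - \frac{97}{3042}\right) \left(-13117 + \sqrt{130}\right) = \frac{95089781 \left(-13117 + \sqrt{130}\right)}{3042} = - \frac{95945589029}{234} + \frac{95089781 \sqrt{130}}{3042}$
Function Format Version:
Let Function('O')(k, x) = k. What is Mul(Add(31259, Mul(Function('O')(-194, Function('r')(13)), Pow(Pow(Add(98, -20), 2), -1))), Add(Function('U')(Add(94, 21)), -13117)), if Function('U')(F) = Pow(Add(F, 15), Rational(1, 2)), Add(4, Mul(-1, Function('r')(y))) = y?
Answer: Add(Rational(-95945589029, 234), Mul(Rational(95089781, 3042), Pow(130, Rational(1, 2)))) ≈ -4.0967e+8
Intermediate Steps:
Function('r')(y) = Add(4, Mul(-1, y))
Function('U')(F) = Pow(Add(15, F), Rational(1, 2))
Mul(Add(31259, Mul(Function('O')(-194, Function('r')(13)), Pow(Pow(Add(98, -20), 2), -1))), Add(Function('U')(Add(94, 21)), -13117)) = Mul(Add(31259, Mul(-194, Pow(Pow(Add(98, -20), 2), -1))), Add(Pow(Add(15, Add(94, 21)), Rational(1, 2)), -13117)) = Mul(Add(31259, Mul(-194, Pow(Pow(78, 2), -1))), Add(Pow(Add(15, 115), Rational(1, 2)), -13117)) = Mul(Add(31259, Mul(-194, Pow(6084, -1))), Add(Pow(130, Rational(1, 2)), -13117)) = Mul(Add(31259, Mul(-194, Rational(1, 6084))), Add(-13117, Pow(130, Rational(1, 2)))) = Mul(Add(31259, Rational(-97, 3042)), Add(-13117, Pow(130, Rational(1, 2)))) = Mul(Rational(95089781, 3042), Add(-13117, Pow(130, Rational(1, 2)))) = Add(Rational(-95945589029, 234), Mul(Rational(95089781, 3042), Pow(130, Rational(1, 2))))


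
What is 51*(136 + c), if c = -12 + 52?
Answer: 8976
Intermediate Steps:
c = 40
51*(136 + c) = 51*(136 + 40) = 51*176 = 8976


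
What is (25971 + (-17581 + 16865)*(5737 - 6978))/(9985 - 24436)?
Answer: -914527/14451 ≈ -63.285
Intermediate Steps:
(25971 + (-17581 + 16865)*(5737 - 6978))/(9985 - 24436) = (25971 - 716*(-1241))/(-14451) = (25971 + 888556)*(-1/14451) = 914527*(-1/14451) = -914527/14451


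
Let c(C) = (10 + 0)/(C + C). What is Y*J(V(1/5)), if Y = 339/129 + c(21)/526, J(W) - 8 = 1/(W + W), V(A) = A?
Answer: 1248413/45236 ≈ 27.598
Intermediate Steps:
c(C) = 5/C (c(C) = 10/((2*C)) = 10*(1/(2*C)) = 5/C)
J(W) = 8 + 1/(2*W) (J(W) = 8 + 1/(W + W) = 8 + 1/(2*W))
Y = 1248413/474978 (Y = 339/129 + (5/21)/526 = 339*(1/129) + (5*(1/21))*(1/526) = 113/43 + (5/21)*(1/526) = 113/43 + 5/11046 = 1248413/474978 ≈ 2.6284)
Y*J(V(1/5)) = 1248413*(8 + 1/(2*(1/5)))/474978 = 1248413*(8 + 1/(2*(⅕)))/474978 = 1248413*(8 + (½)*5)/474978 = 1248413*(8 + 5/2)/474978 = (1248413/474978)*(21/2) = 1248413/45236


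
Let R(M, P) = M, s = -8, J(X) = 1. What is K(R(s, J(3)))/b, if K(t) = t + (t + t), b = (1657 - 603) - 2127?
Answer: 24/1073 ≈ 0.022367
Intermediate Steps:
b = -1073 (b = 1054 - 2127 = -1073)
K(t) = 3*t (K(t) = t + 2*t = 3*t)
K(R(s, J(3)))/b = (3*(-8))/(-1073) = -24*(-1/1073) = 24/1073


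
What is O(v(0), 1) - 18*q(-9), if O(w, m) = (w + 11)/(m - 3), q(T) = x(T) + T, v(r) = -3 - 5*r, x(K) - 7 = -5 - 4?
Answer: 194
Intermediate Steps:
x(K) = -2 (x(K) = 7 + (-5 - 4) = 7 - 9 = -2)
q(T) = -2 + T
O(w, m) = (11 + w)/(-3 + m)
O(v(0), 1) - 18*q(-9) = (11 + (-3 - 5*0))/(-3 + 1) - 18*(-2 - 9) = (11 + (-3 + 0))/(-2) - 18*(-11) = -(11 - 3)/2 + 198 = -½*8 + 198 = -4 + 198 = 194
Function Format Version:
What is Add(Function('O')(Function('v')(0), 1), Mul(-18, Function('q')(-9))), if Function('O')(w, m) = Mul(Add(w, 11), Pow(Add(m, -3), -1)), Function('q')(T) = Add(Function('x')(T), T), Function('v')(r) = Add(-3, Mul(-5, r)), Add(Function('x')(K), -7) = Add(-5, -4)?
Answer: 194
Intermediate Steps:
Function('x')(K) = -2 (Function('x')(K) = Add(7, Add(-5, -4)) = Add(7, -9) = -2)
Function('q')(T) = Add(-2, T)
Function('O')(w, m) = Mul(Pow(Add(-3, m), -1), Add(11, w)) (Function('O')(w, m) = Mul(Add(11, w), Pow(Add(-3, m), -1)) = Mul(Pow(Add(-3, m), -1), Add(11, w)))
Add(Function('O')(Function('v')(0), 1), Mul(-18, Function('q')(-9))) = Add(Mul(Pow(Add(-3, 1), -1), Add(11, Add(-3, Mul(-5, 0)))), Mul(-18, Add(-2, -9))) = Add(Mul(Pow(-2, -1), Add(11, Add(-3, 0))), Mul(-18, -11)) = Add(Mul(Rational(-1, 2), Add(11, -3)), 198) = Add(Mul(Rational(-1, 2), 8), 198) = Add(-4, 198) = 194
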